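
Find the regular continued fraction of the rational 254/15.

Run the Euclidean algorithm on 254 and 15; the successive quotients are the partial quotients a_0, a_1, ... (each step inverts the fractional part left over by the previous one):
  254 = 16*15 + 14, so a_0 = 16.
  15 = 1*14 + 1, so a_1 = 1.
  14 = 14*1 + 0, so a_2 = 14.
The remainder reaches 0 after 3 divisions, so the expansion has 3 partial quotients, read off in order.

[16; 1, 14]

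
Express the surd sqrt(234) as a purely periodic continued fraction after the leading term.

[15; (3, 2, 1, 2, 1, 2, 3, 30)]

Write x_i = (sqrt(234) + m_i)/d_i with (m_0, d_0) = (0, 1). a_0 = floor(sqrt(234)) = 15, since 15^2 = 225 <= 234 < 256 = 16^2.
Iterate m_{i+1} = d_i*a_i - m_i, d_{i+1} = (234 - m_{i+1}^2)/d_i, a_{i+1} = floor((a_0 + m_{i+1})/d_{i+1}):
  m_1 = 1*15 - 0 = 15, d_1 = (234 - 15^2)/1 = 9/1 = 9, a_1 = floor((15 + 15)/9) = 3.
  m_2 = 9*3 - 15 = 12, d_2 = (234 - 12^2)/9 = 90/9 = 10, a_2 = floor((15 + 12)/10) = 2.
  m_3 = 10*2 - 12 = 8, d_3 = (234 - 8^2)/10 = 170/10 = 17, a_3 = floor((15 + 8)/17) = 1.
  m_4 = 17*1 - 8 = 9, d_4 = (234 - 9^2)/17 = 153/17 = 9, a_4 = floor((15 + 9)/9) = 2.
  m_5 = 9*2 - 9 = 9, d_5 = (234 - 9^2)/9 = 153/9 = 17, a_5 = floor((15 + 9)/17) = 1.
  m_6 = 17*1 - 9 = 8, d_6 = (234 - 8^2)/17 = 170/17 = 10, a_6 = floor((15 + 8)/10) = 2.
  m_7 = 10*2 - 8 = 12, d_7 = (234 - 12^2)/10 = 90/10 = 9, a_7 = floor((15 + 12)/9) = 3.
  m_8 = 9*3 - 12 = 15, d_8 = (234 - 15^2)/9 = 9/9 = 1, a_8 = floor((15 + 15)/1) = 30.
  m_9 = 1*30 - 15 = 15, d_9 = (234 - 15^2)/1 = 9/1 = 9: (m_9, d_9) = (m_1, d_1) = (15, 9), so from here the quotients repeat a_1, ..., a_8; the period length is 8.
Hence the expansion of sqrt(234) is a_0 = 15 followed by the repeating block 3, 2, 1, 2, 1, 2, 3, 30 (period 8).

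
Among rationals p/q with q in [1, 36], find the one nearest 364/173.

61/29

Expand x = 364/173 as a continued fraction with the Euclidean algorithm:
  364 = 2*173 + 18, so a_0 = 2.
  173 = 9*18 + 11, so a_1 = 9.
  18 = 1*11 + 7, so a_2 = 1.
  11 = 1*7 + 4, so a_3 = 1.
  7 = 1*4 + 3, so a_4 = 1.
  4 = 1*3 + 1, so a_5 = 1.
  3 = 3*1 + 0, so a_6 = 3.
so x = [2; 9, 1, 1, 1, 1, 3].
Convergents (p_i = a_i*p_{i-1} + p_{i-2}, q_i = a_i*q_{i-1} + q_{i-2} with p_{-2}=0, p_{-1}=1, q_{-2}=1, q_{-1}=0), until the denominator exceeds 36:
  i=0: a_0=2, p_0 = 2*1 + 0 = 2, q_0 = 2*0 + 1 = 1.
  i=1: a_1=9, p_1 = 9*2 + 1 = 19, q_1 = 9*1 + 0 = 9.
  i=2: a_2=1, p_2 = 1*19 + 2 = 21, q_2 = 1*9 + 1 = 10.
  i=3: a_3=1, p_3 = 1*21 + 19 = 40, q_3 = 1*10 + 9 = 19.
  i=4: a_4=1, p_4 = 1*40 + 21 = 61, q_4 = 1*19 + 10 = 29.
  i=5: a_5=1, p_5 = 1*61 + 40 = 101, q_5 = 1*29 + 19 = 48.
q_5 = 48 > 36, so the last convergent with denominator <= 36 is p_4/q_4 = 61/29.
The closest fraction with denominator <= 36 is either p_4/q_4 or the intermediate fraction (k*p_4 + p_3)/(k*q_4 + q_3) with the largest k >= 1 whose denominator stays <= 36; these approach x as k grows, and every other convergent or intermediate fraction in range is farther away.
Largest k: floor((36 - q_3)/q_4) = floor((36 - 19)/29) = 0.
Since k = 0, no intermediate fraction beyond p_4/q_4 has denominator <= 36, so the convergent 61/29 is the closest (its error is |364*29 - 61*173|/(173*29) = 3/5017).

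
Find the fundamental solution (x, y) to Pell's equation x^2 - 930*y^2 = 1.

(x, y) = (61, 2)

First expand sqrt(930) as a continued fraction. With x_i = (sqrt(930) + m_i)/d_i and (m_0, d_0) = (0, 1): a_0 = floor(sqrt(930)) = 30, since 30^2 = 900 <= 930 < 961 = 31^2.
Iterate m_{i+1} = d_i*a_i - m_i, d_{i+1} = (930 - m_{i+1}^2)/d_i, a_{i+1} = floor((a_0 + m_{i+1})/d_{i+1}):
  m_1 = 1*30 - 0 = 30, d_1 = (930 - 30^2)/1 = 30/1 = 30, a_1 = floor((30 + 30)/30) = 2.
  m_2 = 30*2 - 30 = 30, d_2 = (930 - 30^2)/30 = 30/30 = 1, a_2 = floor((30 + 30)/1) = 60.
  m_3 = 1*60 - 30 = 30, d_3 = (930 - 30^2)/1 = 30/1 = 30: (m_3, d_3) = (m_1, d_1) = (30, 30), so from here the quotients repeat a_1, a_2; the period length is 2.
So sqrt(930) = [30; (2, 60)] with period length k = 2.
k is even, so the fundamental solution of x^2 - 930y^2 = 1 is (p_{k-1}, q_{k-1}) = (p_1, q_1); compute convergents through index 1.
Convergents (p_i = a_i*p_{i-1} + p_{i-2}, q_i = a_i*q_{i-1} + q_{i-2} with p_{-2}=0, p_{-1}=1, q_{-2}=1, q_{-1}=0):
  i=0: a_0=30, p_0 = 30*1 + 0 = 30, q_0 = 30*0 + 1 = 1.
  i=1: a_1=2, p_1 = 2*30 + 1 = 61, q_1 = 2*1 + 0 = 2.
Check: 61^2 - 930*2^2 = 3721 - 3720 = 1, so (x, y) = (61, 2) solves the equation, and by the theorem it is the least positive solution.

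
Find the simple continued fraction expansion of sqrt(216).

[14; (1, 2, 3, 2, 1, 28)]

Write x_i = (sqrt(216) + m_i)/d_i with (m_0, d_0) = (0, 1). a_0 = floor(sqrt(216)) = 14, since 14^2 = 196 <= 216 < 225 = 15^2.
Iterate m_{i+1} = d_i*a_i - m_i, d_{i+1} = (216 - m_{i+1}^2)/d_i, a_{i+1} = floor((a_0 + m_{i+1})/d_{i+1}):
  m_1 = 1*14 - 0 = 14, d_1 = (216 - 14^2)/1 = 20/1 = 20, a_1 = floor((14 + 14)/20) = 1.
  m_2 = 20*1 - 14 = 6, d_2 = (216 - 6^2)/20 = 180/20 = 9, a_2 = floor((14 + 6)/9) = 2.
  m_3 = 9*2 - 6 = 12, d_3 = (216 - 12^2)/9 = 72/9 = 8, a_3 = floor((14 + 12)/8) = 3.
  m_4 = 8*3 - 12 = 12, d_4 = (216 - 12^2)/8 = 72/8 = 9, a_4 = floor((14 + 12)/9) = 2.
  m_5 = 9*2 - 12 = 6, d_5 = (216 - 6^2)/9 = 180/9 = 20, a_5 = floor((14 + 6)/20) = 1.
  m_6 = 20*1 - 6 = 14, d_6 = (216 - 14^2)/20 = 20/20 = 1, a_6 = floor((14 + 14)/1) = 28.
  m_7 = 1*28 - 14 = 14, d_7 = (216 - 14^2)/1 = 20/1 = 20: (m_7, d_7) = (m_1, d_1) = (14, 20), so from here the quotients repeat a_1, ..., a_6; the period length is 6.
Hence the expansion of sqrt(216) is a_0 = 14 followed by the repeating block 1, 2, 3, 2, 1, 28 (period 6).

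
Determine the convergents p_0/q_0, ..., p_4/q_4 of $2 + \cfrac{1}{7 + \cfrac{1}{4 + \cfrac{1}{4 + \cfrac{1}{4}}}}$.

Using the convergent recurrence p_i = a_i*p_{i-1} + p_{i-2}, q_i = a_i*q_{i-1} + q_{i-2} with p_{-2}=0, p_{-1}=1, q_{-2}=1, q_{-1}=0:
  i=0: a_0=2, p_0 = 2*1 + 0 = 2, q_0 = 2*0 + 1 = 1.
  i=1: a_1=7, p_1 = 7*2 + 1 = 15, q_1 = 7*1 + 0 = 7.
  i=2: a_2=4, p_2 = 4*15 + 2 = 62, q_2 = 4*7 + 1 = 29.
  i=3: a_3=4, p_3 = 4*62 + 15 = 263, q_3 = 4*29 + 7 = 123.
  i=4: a_4=4, p_4 = 4*263 + 62 = 1114, q_4 = 4*123 + 29 = 521.

2/1, 15/7, 62/29, 263/123, 1114/521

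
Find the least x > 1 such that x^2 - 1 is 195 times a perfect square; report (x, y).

First expand sqrt(195) as a continued fraction. With x_i = (sqrt(195) + m_i)/d_i and (m_0, d_0) = (0, 1): a_0 = floor(sqrt(195)) = 13, since 13^2 = 169 <= 195 < 196 = 14^2.
Iterate m_{i+1} = d_i*a_i - m_i, d_{i+1} = (195 - m_{i+1}^2)/d_i, a_{i+1} = floor((a_0 + m_{i+1})/d_{i+1}):
  m_1 = 1*13 - 0 = 13, d_1 = (195 - 13^2)/1 = 26/1 = 26, a_1 = floor((13 + 13)/26) = 1.
  m_2 = 26*1 - 13 = 13, d_2 = (195 - 13^2)/26 = 26/26 = 1, a_2 = floor((13 + 13)/1) = 26.
  m_3 = 1*26 - 13 = 13, d_3 = (195 - 13^2)/1 = 26/1 = 26: (m_3, d_3) = (m_1, d_1) = (13, 26), so from here the quotients repeat a_1, a_2; the period length is 2.
So sqrt(195) = [13; (1, 26)] with period length k = 2.
k is even, so the fundamental solution of x^2 - 195y^2 = 1 is (p_{k-1}, q_{k-1}) = (p_1, q_1); compute convergents through index 1.
Convergents (p_i = a_i*p_{i-1} + p_{i-2}, q_i = a_i*q_{i-1} + q_{i-2} with p_{-2}=0, p_{-1}=1, q_{-2}=1, q_{-1}=0):
  i=0: a_0=13, p_0 = 13*1 + 0 = 13, q_0 = 13*0 + 1 = 1.
  i=1: a_1=1, p_1 = 1*13 + 1 = 14, q_1 = 1*1 + 0 = 1.
Check: 14^2 - 195*1^2 = 196 - 195 = 1, so (x, y) = (14, 1) solves the equation, and by the theorem it is the least positive solution.

(x, y) = (14, 1)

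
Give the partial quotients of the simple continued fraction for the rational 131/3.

Run the Euclidean algorithm on 131 and 3; the successive quotients are the partial quotients a_0, a_1, ... (each step inverts the fractional part left over by the previous one):
  131 = 43*3 + 2, so a_0 = 43.
  3 = 1*2 + 1, so a_1 = 1.
  2 = 2*1 + 0, so a_2 = 2.
The remainder reaches 0 after 3 divisions, so the expansion has 3 partial quotients, read off in order.

[43; 1, 2]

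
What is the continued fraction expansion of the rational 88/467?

Run the Euclidean algorithm on 88 and 467; the successive quotients are the partial quotients a_0, a_1, ... (each step inverts the fractional part left over by the previous one):
  88 = 0*467 + 88, so a_0 = 0.
  467 = 5*88 + 27, so a_1 = 5.
  88 = 3*27 + 7, so a_2 = 3.
  27 = 3*7 + 6, so a_3 = 3.
  7 = 1*6 + 1, so a_4 = 1.
  6 = 6*1 + 0, so a_5 = 6.
The remainder reaches 0 after 6 divisions, so the expansion has 6 partial quotients, read off in order.

[0; 5, 3, 3, 1, 6]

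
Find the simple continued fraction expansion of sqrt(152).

[12; (3, 24)]

Write x_i = (sqrt(152) + m_i)/d_i with (m_0, d_0) = (0, 1). a_0 = floor(sqrt(152)) = 12, since 12^2 = 144 <= 152 < 169 = 13^2.
Iterate m_{i+1} = d_i*a_i - m_i, d_{i+1} = (152 - m_{i+1}^2)/d_i, a_{i+1} = floor((a_0 + m_{i+1})/d_{i+1}):
  m_1 = 1*12 - 0 = 12, d_1 = (152 - 12^2)/1 = 8/1 = 8, a_1 = floor((12 + 12)/8) = 3.
  m_2 = 8*3 - 12 = 12, d_2 = (152 - 12^2)/8 = 8/8 = 1, a_2 = floor((12 + 12)/1) = 24.
  m_3 = 1*24 - 12 = 12, d_3 = (152 - 12^2)/1 = 8/1 = 8: (m_3, d_3) = (m_1, d_1) = (12, 8), so from here the quotients repeat a_1, a_2; the period length is 2.
Hence the expansion of sqrt(152) is a_0 = 12 followed by the repeating block 3, 24 (period 2).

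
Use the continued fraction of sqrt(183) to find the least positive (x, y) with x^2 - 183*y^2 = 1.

(x, y) = (487, 36)

First expand sqrt(183) as a continued fraction. With x_i = (sqrt(183) + m_i)/d_i and (m_0, d_0) = (0, 1): a_0 = floor(sqrt(183)) = 13, since 13^2 = 169 <= 183 < 196 = 14^2.
Iterate m_{i+1} = d_i*a_i - m_i, d_{i+1} = (183 - m_{i+1}^2)/d_i, a_{i+1} = floor((a_0 + m_{i+1})/d_{i+1}):
  m_1 = 1*13 - 0 = 13, d_1 = (183 - 13^2)/1 = 14/1 = 14, a_1 = floor((13 + 13)/14) = 1.
  m_2 = 14*1 - 13 = 1, d_2 = (183 - 1^2)/14 = 182/14 = 13, a_2 = floor((13 + 1)/13) = 1.
  m_3 = 13*1 - 1 = 12, d_3 = (183 - 12^2)/13 = 39/13 = 3, a_3 = floor((13 + 12)/3) = 8.
  m_4 = 3*8 - 12 = 12, d_4 = (183 - 12^2)/3 = 39/3 = 13, a_4 = floor((13 + 12)/13) = 1.
  m_5 = 13*1 - 12 = 1, d_5 = (183 - 1^2)/13 = 182/13 = 14, a_5 = floor((13 + 1)/14) = 1.
  m_6 = 14*1 - 1 = 13, d_6 = (183 - 13^2)/14 = 14/14 = 1, a_6 = floor((13 + 13)/1) = 26.
  m_7 = 1*26 - 13 = 13, d_7 = (183 - 13^2)/1 = 14/1 = 14: (m_7, d_7) = (m_1, d_1) = (13, 14), so from here the quotients repeat a_1, ..., a_6; the period length is 6.
So sqrt(183) = [13; (1, 1, 8, 1, 1, 26)] with period length k = 6.
k is even, so the fundamental solution of x^2 - 183y^2 = 1 is (p_{k-1}, q_{k-1}) = (p_5, q_5); compute convergents through index 5.
Convergents (p_i = a_i*p_{i-1} + p_{i-2}, q_i = a_i*q_{i-1} + q_{i-2} with p_{-2}=0, p_{-1}=1, q_{-2}=1, q_{-1}=0):
  i=0: a_0=13, p_0 = 13*1 + 0 = 13, q_0 = 13*0 + 1 = 1.
  i=1: a_1=1, p_1 = 1*13 + 1 = 14, q_1 = 1*1 + 0 = 1.
  i=2: a_2=1, p_2 = 1*14 + 13 = 27, q_2 = 1*1 + 1 = 2.
  i=3: a_3=8, p_3 = 8*27 + 14 = 230, q_3 = 8*2 + 1 = 17.
  i=4: a_4=1, p_4 = 1*230 + 27 = 257, q_4 = 1*17 + 2 = 19.
  i=5: a_5=1, p_5 = 1*257 + 230 = 487, q_5 = 1*19 + 17 = 36.
Check: 487^2 - 183*36^2 = 237169 - 237168 = 1, so (x, y) = (487, 36) solves the equation, and by the theorem it is the least positive solution.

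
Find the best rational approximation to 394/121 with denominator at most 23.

Expand x = 394/121 as a continued fraction with the Euclidean algorithm:
  394 = 3*121 + 31, so a_0 = 3.
  121 = 3*31 + 28, so a_1 = 3.
  31 = 1*28 + 3, so a_2 = 1.
  28 = 9*3 + 1, so a_3 = 9.
  3 = 3*1 + 0, so a_4 = 3.
so x = [3; 3, 1, 9, 3].
Convergents (p_i = a_i*p_{i-1} + p_{i-2}, q_i = a_i*q_{i-1} + q_{i-2} with p_{-2}=0, p_{-1}=1, q_{-2}=1, q_{-1}=0), until the denominator exceeds 23:
  i=0: a_0=3, p_0 = 3*1 + 0 = 3, q_0 = 3*0 + 1 = 1.
  i=1: a_1=3, p_1 = 3*3 + 1 = 10, q_1 = 3*1 + 0 = 3.
  i=2: a_2=1, p_2 = 1*10 + 3 = 13, q_2 = 1*3 + 1 = 4.
  i=3: a_3=9, p_3 = 9*13 + 10 = 127, q_3 = 9*4 + 3 = 39.
q_3 = 39 > 23, so the last convergent with denominator <= 23 is p_2/q_2 = 13/4.
The closest fraction with denominator <= 23 is either p_2/q_2 or the intermediate fraction (k*p_2 + p_1)/(k*q_2 + q_1) with the largest k >= 1 whose denominator stays <= 23; these approach x as k grows, and every other convergent or intermediate fraction in range is farther away.
Largest k: floor((23 - q_1)/q_2) = floor((23 - 3)/4) = 5.
That gives (5*13 + 10)/(5*4 + 3) = 75/23.
Compare the errors: |x - 13/4| = |394*4 - 13*121|/(121*4) = 3/484, and |x - 75/23| = |394*23 - 75*121|/(121*23) = 13/2783.
Cross-multiplying, 13*484 = 6292 < 8349 = 3*2783, so 13/2783 is smaller: the intermediate fraction 75/23 is closer to x than 13/4.

75/23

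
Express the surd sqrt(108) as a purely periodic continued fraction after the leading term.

Write x_i = (sqrt(108) + m_i)/d_i with (m_0, d_0) = (0, 1). a_0 = floor(sqrt(108)) = 10, since 10^2 = 100 <= 108 < 121 = 11^2.
Iterate m_{i+1} = d_i*a_i - m_i, d_{i+1} = (108 - m_{i+1}^2)/d_i, a_{i+1} = floor((a_0 + m_{i+1})/d_{i+1}):
  m_1 = 1*10 - 0 = 10, d_1 = (108 - 10^2)/1 = 8/1 = 8, a_1 = floor((10 + 10)/8) = 2.
  m_2 = 8*2 - 10 = 6, d_2 = (108 - 6^2)/8 = 72/8 = 9, a_2 = floor((10 + 6)/9) = 1.
  m_3 = 9*1 - 6 = 3, d_3 = (108 - 3^2)/9 = 99/9 = 11, a_3 = floor((10 + 3)/11) = 1.
  m_4 = 11*1 - 3 = 8, d_4 = (108 - 8^2)/11 = 44/11 = 4, a_4 = floor((10 + 8)/4) = 4.
  m_5 = 4*4 - 8 = 8, d_5 = (108 - 8^2)/4 = 44/4 = 11, a_5 = floor((10 + 8)/11) = 1.
  m_6 = 11*1 - 8 = 3, d_6 = (108 - 3^2)/11 = 99/11 = 9, a_6 = floor((10 + 3)/9) = 1.
  m_7 = 9*1 - 3 = 6, d_7 = (108 - 6^2)/9 = 72/9 = 8, a_7 = floor((10 + 6)/8) = 2.
  m_8 = 8*2 - 6 = 10, d_8 = (108 - 10^2)/8 = 8/8 = 1, a_8 = floor((10 + 10)/1) = 20.
  m_9 = 1*20 - 10 = 10, d_9 = (108 - 10^2)/1 = 8/1 = 8: (m_9, d_9) = (m_1, d_1) = (10, 8), so from here the quotients repeat a_1, ..., a_8; the period length is 8.
Hence the expansion of sqrt(108) is a_0 = 10 followed by the repeating block 2, 1, 1, 4, 1, 1, 2, 20 (period 8).

[10; (2, 1, 1, 4, 1, 1, 2, 20)]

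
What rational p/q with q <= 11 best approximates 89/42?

17/8

Expand x = 89/42 as a continued fraction with the Euclidean algorithm:
  89 = 2*42 + 5, so a_0 = 2.
  42 = 8*5 + 2, so a_1 = 8.
  5 = 2*2 + 1, so a_2 = 2.
  2 = 2*1 + 0, so a_3 = 2.
so x = [2; 8, 2, 2].
Convergents (p_i = a_i*p_{i-1} + p_{i-2}, q_i = a_i*q_{i-1} + q_{i-2} with p_{-2}=0, p_{-1}=1, q_{-2}=1, q_{-1}=0), until the denominator exceeds 11:
  i=0: a_0=2, p_0 = 2*1 + 0 = 2, q_0 = 2*0 + 1 = 1.
  i=1: a_1=8, p_1 = 8*2 + 1 = 17, q_1 = 8*1 + 0 = 8.
  i=2: a_2=2, p_2 = 2*17 + 2 = 36, q_2 = 2*8 + 1 = 17.
q_2 = 17 > 11, so the last convergent with denominator <= 11 is p_1/q_1 = 17/8.
The closest fraction with denominator <= 11 is either p_1/q_1 or the intermediate fraction (k*p_1 + p_0)/(k*q_1 + q_0) with the largest k >= 1 whose denominator stays <= 11; these approach x as k grows, and every other convergent or intermediate fraction in range is farther away.
Largest k: floor((11 - q_0)/q_1) = floor((11 - 1)/8) = 1.
That gives (1*17 + 2)/(1*8 + 1) = 19/9.
Compare the errors: |x - 17/8| = |89*8 - 17*42|/(42*8) = 2/336, and |x - 19/9| = |89*9 - 19*42|/(42*9) = 3/378.
Cross-multiplying, 2*378 = 756 < 1008 = 3*336, so 2/336 is smaller: the convergent 17/8 is closer to x than 19/9.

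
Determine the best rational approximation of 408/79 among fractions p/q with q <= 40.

31/6

Expand x = 408/79 as a continued fraction with the Euclidean algorithm:
  408 = 5*79 + 13, so a_0 = 5.
  79 = 6*13 + 1, so a_1 = 6.
  13 = 13*1 + 0, so a_2 = 13.
so x = [5; 6, 13].
Convergents (p_i = a_i*p_{i-1} + p_{i-2}, q_i = a_i*q_{i-1} + q_{i-2} with p_{-2}=0, p_{-1}=1, q_{-2}=1, q_{-1}=0), until the denominator exceeds 40:
  i=0: a_0=5, p_0 = 5*1 + 0 = 5, q_0 = 5*0 + 1 = 1.
  i=1: a_1=6, p_1 = 6*5 + 1 = 31, q_1 = 6*1 + 0 = 6.
  i=2: a_2=13, p_2 = 13*31 + 5 = 408, q_2 = 13*6 + 1 = 79.
q_2 = 79 > 40, so the last convergent with denominator <= 40 is p_1/q_1 = 31/6.
The closest fraction with denominator <= 40 is either p_1/q_1 or the intermediate fraction (k*p_1 + p_0)/(k*q_1 + q_0) with the largest k >= 1 whose denominator stays <= 40; these approach x as k grows, and every other convergent or intermediate fraction in range is farther away.
Largest k: floor((40 - q_0)/q_1) = floor((40 - 1)/6) = 6.
That gives (6*31 + 5)/(6*6 + 1) = 191/37.
Compare the errors: |x - 31/6| = |408*6 - 31*79|/(79*6) = 1/474, and |x - 191/37| = |408*37 - 191*79|/(79*37) = 7/2923.
Cross-multiplying, 1*2923 = 2923 < 3318 = 7*474, so 1/474 is smaller: the convergent 31/6 is closer to x than 191/37.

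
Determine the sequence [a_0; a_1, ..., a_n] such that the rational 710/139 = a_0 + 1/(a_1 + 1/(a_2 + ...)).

[5; 9, 3, 1, 3]

Run the Euclidean algorithm on 710 and 139; the successive quotients are the partial quotients a_0, a_1, ... (each step inverts the fractional part left over by the previous one):
  710 = 5*139 + 15, so a_0 = 5.
  139 = 9*15 + 4, so a_1 = 9.
  15 = 3*4 + 3, so a_2 = 3.
  4 = 1*3 + 1, so a_3 = 1.
  3 = 3*1 + 0, so a_4 = 3.
The remainder reaches 0 after 5 divisions, so the expansion has 5 partial quotients, read off in order.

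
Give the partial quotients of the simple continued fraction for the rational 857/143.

[5; 1, 142]

Run the Euclidean algorithm on 857 and 143; the successive quotients are the partial quotients a_0, a_1, ... (each step inverts the fractional part left over by the previous one):
  857 = 5*143 + 142, so a_0 = 5.
  143 = 1*142 + 1, so a_1 = 1.
  142 = 142*1 + 0, so a_2 = 142.
The remainder reaches 0 after 3 divisions, so the expansion has 3 partial quotients, read off in order.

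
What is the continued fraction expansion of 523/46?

[11; 2, 1, 2, 2, 2]

Run the Euclidean algorithm on 523 and 46; the successive quotients are the partial quotients a_0, a_1, ... (each step inverts the fractional part left over by the previous one):
  523 = 11*46 + 17, so a_0 = 11.
  46 = 2*17 + 12, so a_1 = 2.
  17 = 1*12 + 5, so a_2 = 1.
  12 = 2*5 + 2, so a_3 = 2.
  5 = 2*2 + 1, so a_4 = 2.
  2 = 2*1 + 0, so a_5 = 2.
The remainder reaches 0 after 6 divisions, so the expansion has 6 partial quotients, read off in order.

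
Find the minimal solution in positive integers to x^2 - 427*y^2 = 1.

First expand sqrt(427) as a continued fraction. With x_i = (sqrt(427) + m_i)/d_i and (m_0, d_0) = (0, 1): a_0 = floor(sqrt(427)) = 20, since 20^2 = 400 <= 427 < 441 = 21^2.
Iterate m_{i+1} = d_i*a_i - m_i, d_{i+1} = (427 - m_{i+1}^2)/d_i, a_{i+1} = floor((a_0 + m_{i+1})/d_{i+1}):
  m_1 = 1*20 - 0 = 20, d_1 = (427 - 20^2)/1 = 27/1 = 27, a_1 = floor((20 + 20)/27) = 1.
  m_2 = 27*1 - 20 = 7, d_2 = (427 - 7^2)/27 = 378/27 = 14, a_2 = floor((20 + 7)/14) = 1.
  m_3 = 14*1 - 7 = 7, d_3 = (427 - 7^2)/14 = 378/14 = 27, a_3 = floor((20 + 7)/27) = 1.
  m_4 = 27*1 - 7 = 20, d_4 = (427 - 20^2)/27 = 27/27 = 1, a_4 = floor((20 + 20)/1) = 40.
  m_5 = 1*40 - 20 = 20, d_5 = (427 - 20^2)/1 = 27/1 = 27: (m_5, d_5) = (m_1, d_1) = (20, 27), so from here the quotients repeat a_1, ..., a_4; the period length is 4.
So sqrt(427) = [20; (1, 1, 1, 40)] with period length k = 4.
k is even, so the fundamental solution of x^2 - 427y^2 = 1 is (p_{k-1}, q_{k-1}) = (p_3, q_3); compute convergents through index 3.
Convergents (p_i = a_i*p_{i-1} + p_{i-2}, q_i = a_i*q_{i-1} + q_{i-2} with p_{-2}=0, p_{-1}=1, q_{-2}=1, q_{-1}=0):
  i=0: a_0=20, p_0 = 20*1 + 0 = 20, q_0 = 20*0 + 1 = 1.
  i=1: a_1=1, p_1 = 1*20 + 1 = 21, q_1 = 1*1 + 0 = 1.
  i=2: a_2=1, p_2 = 1*21 + 20 = 41, q_2 = 1*1 + 1 = 2.
  i=3: a_3=1, p_3 = 1*41 + 21 = 62, q_3 = 1*2 + 1 = 3.
Check: 62^2 - 427*3^2 = 3844 - 3843 = 1, so (x, y) = (62, 3) solves the equation, and by the theorem it is the least positive solution.

(x, y) = (62, 3)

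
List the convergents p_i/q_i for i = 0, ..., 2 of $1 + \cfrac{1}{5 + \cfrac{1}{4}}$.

1/1, 6/5, 25/21

Using the convergent recurrence p_i = a_i*p_{i-1} + p_{i-2}, q_i = a_i*q_{i-1} + q_{i-2} with p_{-2}=0, p_{-1}=1, q_{-2}=1, q_{-1}=0:
  i=0: a_0=1, p_0 = 1*1 + 0 = 1, q_0 = 1*0 + 1 = 1.
  i=1: a_1=5, p_1 = 5*1 + 1 = 6, q_1 = 5*1 + 0 = 5.
  i=2: a_2=4, p_2 = 4*6 + 1 = 25, q_2 = 4*5 + 1 = 21.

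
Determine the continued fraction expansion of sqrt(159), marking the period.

[12; (1, 1, 1, 1, 3, 1, 1, 1, 1, 24)]

Write x_i = (sqrt(159) + m_i)/d_i with (m_0, d_0) = (0, 1). a_0 = floor(sqrt(159)) = 12, since 12^2 = 144 <= 159 < 169 = 13^2.
Iterate m_{i+1} = d_i*a_i - m_i, d_{i+1} = (159 - m_{i+1}^2)/d_i, a_{i+1} = floor((a_0 + m_{i+1})/d_{i+1}):
  m_1 = 1*12 - 0 = 12, d_1 = (159 - 12^2)/1 = 15/1 = 15, a_1 = floor((12 + 12)/15) = 1.
  m_2 = 15*1 - 12 = 3, d_2 = (159 - 3^2)/15 = 150/15 = 10, a_2 = floor((12 + 3)/10) = 1.
  m_3 = 10*1 - 3 = 7, d_3 = (159 - 7^2)/10 = 110/10 = 11, a_3 = floor((12 + 7)/11) = 1.
  m_4 = 11*1 - 7 = 4, d_4 = (159 - 4^2)/11 = 143/11 = 13, a_4 = floor((12 + 4)/13) = 1.
  m_5 = 13*1 - 4 = 9, d_5 = (159 - 9^2)/13 = 78/13 = 6, a_5 = floor((12 + 9)/6) = 3.
  m_6 = 6*3 - 9 = 9, d_6 = (159 - 9^2)/6 = 78/6 = 13, a_6 = floor((12 + 9)/13) = 1.
  m_7 = 13*1 - 9 = 4, d_7 = (159 - 4^2)/13 = 143/13 = 11, a_7 = floor((12 + 4)/11) = 1.
  m_8 = 11*1 - 4 = 7, d_8 = (159 - 7^2)/11 = 110/11 = 10, a_8 = floor((12 + 7)/10) = 1.
  m_9 = 10*1 - 7 = 3, d_9 = (159 - 3^2)/10 = 150/10 = 15, a_9 = floor((12 + 3)/15) = 1.
  m_10 = 15*1 - 3 = 12, d_10 = (159 - 12^2)/15 = 15/15 = 1, a_10 = floor((12 + 12)/1) = 24.
  m_11 = 1*24 - 12 = 12, d_11 = (159 - 12^2)/1 = 15/1 = 15: (m_11, d_11) = (m_1, d_1) = (12, 15), so from here the quotients repeat a_1, ..., a_10; the period length is 10.
Hence the expansion of sqrt(159) is a_0 = 12 followed by the repeating block 1, 1, 1, 1, 3, 1, 1, 1, 1, 24 (period 10).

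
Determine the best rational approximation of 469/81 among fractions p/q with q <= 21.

Expand x = 469/81 as a continued fraction with the Euclidean algorithm:
  469 = 5*81 + 64, so a_0 = 5.
  81 = 1*64 + 17, so a_1 = 1.
  64 = 3*17 + 13, so a_2 = 3.
  17 = 1*13 + 4, so a_3 = 1.
  13 = 3*4 + 1, so a_4 = 3.
  4 = 4*1 + 0, so a_5 = 4.
so x = [5; 1, 3, 1, 3, 4].
Convergents (p_i = a_i*p_{i-1} + p_{i-2}, q_i = a_i*q_{i-1} + q_{i-2} with p_{-2}=0, p_{-1}=1, q_{-2}=1, q_{-1}=0), until the denominator exceeds 21:
  i=0: a_0=5, p_0 = 5*1 + 0 = 5, q_0 = 5*0 + 1 = 1.
  i=1: a_1=1, p_1 = 1*5 + 1 = 6, q_1 = 1*1 + 0 = 1.
  i=2: a_2=3, p_2 = 3*6 + 5 = 23, q_2 = 3*1 + 1 = 4.
  i=3: a_3=1, p_3 = 1*23 + 6 = 29, q_3 = 1*4 + 1 = 5.
  i=4: a_4=3, p_4 = 3*29 + 23 = 110, q_4 = 3*5 + 4 = 19.
  i=5: a_5=4, p_5 = 4*110 + 29 = 469, q_5 = 4*19 + 5 = 81.
q_5 = 81 > 21, so the last convergent with denominator <= 21 is p_4/q_4 = 110/19.
The closest fraction with denominator <= 21 is either p_4/q_4 or the intermediate fraction (k*p_4 + p_3)/(k*q_4 + q_3) with the largest k >= 1 whose denominator stays <= 21; these approach x as k grows, and every other convergent or intermediate fraction in range is farther away.
Largest k: floor((21 - q_3)/q_4) = floor((21 - 5)/19) = 0.
Since k = 0, no intermediate fraction beyond p_4/q_4 has denominator <= 21, so the convergent 110/19 is the closest (its error is |469*19 - 110*81|/(81*19) = 1/1539).

110/19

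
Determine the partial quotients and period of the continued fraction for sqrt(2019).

Write x_i = (sqrt(2019) + m_i)/d_i with (m_0, d_0) = (0, 1). a_0 = floor(sqrt(2019)) = 44, since 44^2 = 1936 <= 2019 < 2025 = 45^2.
Iterate m_{i+1} = d_i*a_i - m_i, d_{i+1} = (2019 - m_{i+1}^2)/d_i, a_{i+1} = floor((a_0 + m_{i+1})/d_{i+1}):
  m_1 = 1*44 - 0 = 44, d_1 = (2019 - 44^2)/1 = 83/1 = 83, a_1 = floor((44 + 44)/83) = 1.
  m_2 = 83*1 - 44 = 39, d_2 = (2019 - 39^2)/83 = 498/83 = 6, a_2 = floor((44 + 39)/6) = 13.
  m_3 = 6*13 - 39 = 39, d_3 = (2019 - 39^2)/6 = 498/6 = 83, a_3 = floor((44 + 39)/83) = 1.
  m_4 = 83*1 - 39 = 44, d_4 = (2019 - 44^2)/83 = 83/83 = 1, a_4 = floor((44 + 44)/1) = 88.
  m_5 = 1*88 - 44 = 44, d_5 = (2019 - 44^2)/1 = 83/1 = 83: (m_5, d_5) = (m_1, d_1) = (44, 83), so from here the quotients repeat a_1, ..., a_4; the period length is 4.
Hence the expansion of sqrt(2019) is a_0 = 44 followed by the repeating block 1, 13, 1, 88 (period 4).

[44; (1, 13, 1, 88)]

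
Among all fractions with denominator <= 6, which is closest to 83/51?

8/5

Expand x = 83/51 as a continued fraction with the Euclidean algorithm:
  83 = 1*51 + 32, so a_0 = 1.
  51 = 1*32 + 19, so a_1 = 1.
  32 = 1*19 + 13, so a_2 = 1.
  19 = 1*13 + 6, so a_3 = 1.
  13 = 2*6 + 1, so a_4 = 2.
  6 = 6*1 + 0, so a_5 = 6.
so x = [1; 1, 1, 1, 2, 6].
Convergents (p_i = a_i*p_{i-1} + p_{i-2}, q_i = a_i*q_{i-1} + q_{i-2} with p_{-2}=0, p_{-1}=1, q_{-2}=1, q_{-1}=0), until the denominator exceeds 6:
  i=0: a_0=1, p_0 = 1*1 + 0 = 1, q_0 = 1*0 + 1 = 1.
  i=1: a_1=1, p_1 = 1*1 + 1 = 2, q_1 = 1*1 + 0 = 1.
  i=2: a_2=1, p_2 = 1*2 + 1 = 3, q_2 = 1*1 + 1 = 2.
  i=3: a_3=1, p_3 = 1*3 + 2 = 5, q_3 = 1*2 + 1 = 3.
  i=4: a_4=2, p_4 = 2*5 + 3 = 13, q_4 = 2*3 + 2 = 8.
q_4 = 8 > 6, so the last convergent with denominator <= 6 is p_3/q_3 = 5/3.
The closest fraction with denominator <= 6 is either p_3/q_3 or the intermediate fraction (k*p_3 + p_2)/(k*q_3 + q_2) with the largest k >= 1 whose denominator stays <= 6; these approach x as k grows, and every other convergent or intermediate fraction in range is farther away.
Largest k: floor((6 - q_2)/q_3) = floor((6 - 2)/3) = 1.
That gives (1*5 + 3)/(1*3 + 2) = 8/5.
Compare the errors: |x - 5/3| = |83*3 - 5*51|/(51*3) = 6/153, and |x - 8/5| = |83*5 - 8*51|/(51*5) = 7/255.
Cross-multiplying, 7*153 = 1071 < 1530 = 6*255, so 7/255 is smaller: the intermediate fraction 8/5 is closer to x than 5/3.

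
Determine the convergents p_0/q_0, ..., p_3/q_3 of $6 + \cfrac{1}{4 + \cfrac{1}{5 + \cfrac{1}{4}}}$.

6/1, 25/4, 131/21, 549/88

Using the convergent recurrence p_i = a_i*p_{i-1} + p_{i-2}, q_i = a_i*q_{i-1} + q_{i-2} with p_{-2}=0, p_{-1}=1, q_{-2}=1, q_{-1}=0:
  i=0: a_0=6, p_0 = 6*1 + 0 = 6, q_0 = 6*0 + 1 = 1.
  i=1: a_1=4, p_1 = 4*6 + 1 = 25, q_1 = 4*1 + 0 = 4.
  i=2: a_2=5, p_2 = 5*25 + 6 = 131, q_2 = 5*4 + 1 = 21.
  i=3: a_3=4, p_3 = 4*131 + 25 = 549, q_3 = 4*21 + 4 = 88.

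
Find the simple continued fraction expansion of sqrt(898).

[29; (1, 28, 1, 58)]

Write x_i = (sqrt(898) + m_i)/d_i with (m_0, d_0) = (0, 1). a_0 = floor(sqrt(898)) = 29, since 29^2 = 841 <= 898 < 900 = 30^2.
Iterate m_{i+1} = d_i*a_i - m_i, d_{i+1} = (898 - m_{i+1}^2)/d_i, a_{i+1} = floor((a_0 + m_{i+1})/d_{i+1}):
  m_1 = 1*29 - 0 = 29, d_1 = (898 - 29^2)/1 = 57/1 = 57, a_1 = floor((29 + 29)/57) = 1.
  m_2 = 57*1 - 29 = 28, d_2 = (898 - 28^2)/57 = 114/57 = 2, a_2 = floor((29 + 28)/2) = 28.
  m_3 = 2*28 - 28 = 28, d_3 = (898 - 28^2)/2 = 114/2 = 57, a_3 = floor((29 + 28)/57) = 1.
  m_4 = 57*1 - 28 = 29, d_4 = (898 - 29^2)/57 = 57/57 = 1, a_4 = floor((29 + 29)/1) = 58.
  m_5 = 1*58 - 29 = 29, d_5 = (898 - 29^2)/1 = 57/1 = 57: (m_5, d_5) = (m_1, d_1) = (29, 57), so from here the quotients repeat a_1, ..., a_4; the period length is 4.
Hence the expansion of sqrt(898) is a_0 = 29 followed by the repeating block 1, 28, 1, 58 (period 4).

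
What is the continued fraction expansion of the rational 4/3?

[1; 3]

Run the Euclidean algorithm on 4 and 3; the successive quotients are the partial quotients a_0, a_1, ... (each step inverts the fractional part left over by the previous one):
  4 = 1*3 + 1, so a_0 = 1.
  3 = 3*1 + 0, so a_1 = 3.
The remainder reaches 0 after 2 divisions, so the expansion has 2 partial quotients, read off in order.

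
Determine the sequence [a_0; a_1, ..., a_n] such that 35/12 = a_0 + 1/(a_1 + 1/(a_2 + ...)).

Run the Euclidean algorithm on 35 and 12; the successive quotients are the partial quotients a_0, a_1, ... (each step inverts the fractional part left over by the previous one):
  35 = 2*12 + 11, so a_0 = 2.
  12 = 1*11 + 1, so a_1 = 1.
  11 = 11*1 + 0, so a_2 = 11.
The remainder reaches 0 after 3 divisions, so the expansion has 3 partial quotients, read off in order.

[2; 1, 11]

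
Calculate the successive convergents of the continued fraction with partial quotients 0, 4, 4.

Using the convergent recurrence p_i = a_i*p_{i-1} + p_{i-2}, q_i = a_i*q_{i-1} + q_{i-2} with p_{-2}=0, p_{-1}=1, q_{-2}=1, q_{-1}=0:
  i=0: a_0=0, p_0 = 0*1 + 0 = 0, q_0 = 0*0 + 1 = 1.
  i=1: a_1=4, p_1 = 4*0 + 1 = 1, q_1 = 4*1 + 0 = 4.
  i=2: a_2=4, p_2 = 4*1 + 0 = 4, q_2 = 4*4 + 1 = 17.

0/1, 1/4, 4/17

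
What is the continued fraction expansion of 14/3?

[4; 1, 2]

Run the Euclidean algorithm on 14 and 3; the successive quotients are the partial quotients a_0, a_1, ... (each step inverts the fractional part left over by the previous one):
  14 = 4*3 + 2, so a_0 = 4.
  3 = 1*2 + 1, so a_1 = 1.
  2 = 2*1 + 0, so a_2 = 2.
The remainder reaches 0 after 3 divisions, so the expansion has 3 partial quotients, read off in order.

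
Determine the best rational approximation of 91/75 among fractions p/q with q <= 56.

Expand x = 91/75 as a continued fraction with the Euclidean algorithm:
  91 = 1*75 + 16, so a_0 = 1.
  75 = 4*16 + 11, so a_1 = 4.
  16 = 1*11 + 5, so a_2 = 1.
  11 = 2*5 + 1, so a_3 = 2.
  5 = 5*1 + 0, so a_4 = 5.
so x = [1; 4, 1, 2, 5].
Convergents (p_i = a_i*p_{i-1} + p_{i-2}, q_i = a_i*q_{i-1} + q_{i-2} with p_{-2}=0, p_{-1}=1, q_{-2}=1, q_{-1}=0), until the denominator exceeds 56:
  i=0: a_0=1, p_0 = 1*1 + 0 = 1, q_0 = 1*0 + 1 = 1.
  i=1: a_1=4, p_1 = 4*1 + 1 = 5, q_1 = 4*1 + 0 = 4.
  i=2: a_2=1, p_2 = 1*5 + 1 = 6, q_2 = 1*4 + 1 = 5.
  i=3: a_3=2, p_3 = 2*6 + 5 = 17, q_3 = 2*5 + 4 = 14.
  i=4: a_4=5, p_4 = 5*17 + 6 = 91, q_4 = 5*14 + 5 = 75.
q_4 = 75 > 56, so the last convergent with denominator <= 56 is p_3/q_3 = 17/14.
The closest fraction with denominator <= 56 is either p_3/q_3 or the intermediate fraction (k*p_3 + p_2)/(k*q_3 + q_2) with the largest k >= 1 whose denominator stays <= 56; these approach x as k grows, and every other convergent or intermediate fraction in range is farther away.
Largest k: floor((56 - q_2)/q_3) = floor((56 - 5)/14) = 3.
That gives (3*17 + 6)/(3*14 + 5) = 57/47.
Compare the errors: |x - 17/14| = |91*14 - 17*75|/(75*14) = 1/1050, and |x - 57/47| = |91*47 - 57*75|/(75*47) = 2/3525.
Cross-multiplying, 2*1050 = 2100 < 3525 = 1*3525, so 2/3525 is smaller: the intermediate fraction 57/47 is closer to x than 17/14.

57/47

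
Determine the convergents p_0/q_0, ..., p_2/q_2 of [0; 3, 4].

0/1, 1/3, 4/13

Using the convergent recurrence p_i = a_i*p_{i-1} + p_{i-2}, q_i = a_i*q_{i-1} + q_{i-2} with p_{-2}=0, p_{-1}=1, q_{-2}=1, q_{-1}=0:
  i=0: a_0=0, p_0 = 0*1 + 0 = 0, q_0 = 0*0 + 1 = 1.
  i=1: a_1=3, p_1 = 3*0 + 1 = 1, q_1 = 3*1 + 0 = 3.
  i=2: a_2=4, p_2 = 4*1 + 0 = 4, q_2 = 4*3 + 1 = 13.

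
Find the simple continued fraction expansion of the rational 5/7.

Run the Euclidean algorithm on 5 and 7; the successive quotients are the partial quotients a_0, a_1, ... (each step inverts the fractional part left over by the previous one):
  5 = 0*7 + 5, so a_0 = 0.
  7 = 1*5 + 2, so a_1 = 1.
  5 = 2*2 + 1, so a_2 = 2.
  2 = 2*1 + 0, so a_3 = 2.
The remainder reaches 0 after 4 divisions, so the expansion has 4 partial quotients, read off in order.

[0; 1, 2, 2]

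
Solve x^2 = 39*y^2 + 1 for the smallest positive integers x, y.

First expand sqrt(39) as a continued fraction. With x_i = (sqrt(39) + m_i)/d_i and (m_0, d_0) = (0, 1): a_0 = floor(sqrt(39)) = 6, since 6^2 = 36 <= 39 < 49 = 7^2.
Iterate m_{i+1} = d_i*a_i - m_i, d_{i+1} = (39 - m_{i+1}^2)/d_i, a_{i+1} = floor((a_0 + m_{i+1})/d_{i+1}):
  m_1 = 1*6 - 0 = 6, d_1 = (39 - 6^2)/1 = 3/1 = 3, a_1 = floor((6 + 6)/3) = 4.
  m_2 = 3*4 - 6 = 6, d_2 = (39 - 6^2)/3 = 3/3 = 1, a_2 = floor((6 + 6)/1) = 12.
  m_3 = 1*12 - 6 = 6, d_3 = (39 - 6^2)/1 = 3/1 = 3: (m_3, d_3) = (m_1, d_1) = (6, 3), so from here the quotients repeat a_1, a_2; the period length is 2.
So sqrt(39) = [6; (4, 12)] with period length k = 2.
k is even, so the fundamental solution of x^2 - 39y^2 = 1 is (p_{k-1}, q_{k-1}) = (p_1, q_1); compute convergents through index 1.
Convergents (p_i = a_i*p_{i-1} + p_{i-2}, q_i = a_i*q_{i-1} + q_{i-2} with p_{-2}=0, p_{-1}=1, q_{-2}=1, q_{-1}=0):
  i=0: a_0=6, p_0 = 6*1 + 0 = 6, q_0 = 6*0 + 1 = 1.
  i=1: a_1=4, p_1 = 4*6 + 1 = 25, q_1 = 4*1 + 0 = 4.
Check: 25^2 - 39*4^2 = 625 - 624 = 1, so (x, y) = (25, 4) solves the equation, and by the theorem it is the least positive solution.

(x, y) = (25, 4)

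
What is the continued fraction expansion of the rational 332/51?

Run the Euclidean algorithm on 332 and 51; the successive quotients are the partial quotients a_0, a_1, ... (each step inverts the fractional part left over by the previous one):
  332 = 6*51 + 26, so a_0 = 6.
  51 = 1*26 + 25, so a_1 = 1.
  26 = 1*25 + 1, so a_2 = 1.
  25 = 25*1 + 0, so a_3 = 25.
The remainder reaches 0 after 4 divisions, so the expansion has 4 partial quotients, read off in order.

[6; 1, 1, 25]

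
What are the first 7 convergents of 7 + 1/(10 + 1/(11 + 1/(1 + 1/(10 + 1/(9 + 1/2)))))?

Using the convergent recurrence p_i = a_i*p_{i-1} + p_{i-2}, q_i = a_i*q_{i-1} + q_{i-2} with p_{-2}=0, p_{-1}=1, q_{-2}=1, q_{-1}=0:
  i=0: a_0=7, p_0 = 7*1 + 0 = 7, q_0 = 7*0 + 1 = 1.
  i=1: a_1=10, p_1 = 10*7 + 1 = 71, q_1 = 10*1 + 0 = 10.
  i=2: a_2=11, p_2 = 11*71 + 7 = 788, q_2 = 11*10 + 1 = 111.
  i=3: a_3=1, p_3 = 1*788 + 71 = 859, q_3 = 1*111 + 10 = 121.
  i=4: a_4=10, p_4 = 10*859 + 788 = 9378, q_4 = 10*121 + 111 = 1321.
  i=5: a_5=9, p_5 = 9*9378 + 859 = 85261, q_5 = 9*1321 + 121 = 12010.
  i=6: a_6=2, p_6 = 2*85261 + 9378 = 179900, q_6 = 2*12010 + 1321 = 25341.

7/1, 71/10, 788/111, 859/121, 9378/1321, 85261/12010, 179900/25341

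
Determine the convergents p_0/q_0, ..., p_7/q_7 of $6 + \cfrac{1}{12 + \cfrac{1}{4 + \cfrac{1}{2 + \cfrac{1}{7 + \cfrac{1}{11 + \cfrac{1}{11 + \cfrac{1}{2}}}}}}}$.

Using the convergent recurrence p_i = a_i*p_{i-1} + p_{i-2}, q_i = a_i*q_{i-1} + q_{i-2} with p_{-2}=0, p_{-1}=1, q_{-2}=1, q_{-1}=0:
  i=0: a_0=6, p_0 = 6*1 + 0 = 6, q_0 = 6*0 + 1 = 1.
  i=1: a_1=12, p_1 = 12*6 + 1 = 73, q_1 = 12*1 + 0 = 12.
  i=2: a_2=4, p_2 = 4*73 + 6 = 298, q_2 = 4*12 + 1 = 49.
  i=3: a_3=2, p_3 = 2*298 + 73 = 669, q_3 = 2*49 + 12 = 110.
  i=4: a_4=7, p_4 = 7*669 + 298 = 4981, q_4 = 7*110 + 49 = 819.
  i=5: a_5=11, p_5 = 11*4981 + 669 = 55460, q_5 = 11*819 + 110 = 9119.
  i=6: a_6=11, p_6 = 11*55460 + 4981 = 615041, q_6 = 11*9119 + 819 = 101128.
  i=7: a_7=2, p_7 = 2*615041 + 55460 = 1285542, q_7 = 2*101128 + 9119 = 211375.

6/1, 73/12, 298/49, 669/110, 4981/819, 55460/9119, 615041/101128, 1285542/211375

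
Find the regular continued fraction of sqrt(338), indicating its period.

[18; (2, 1, 1, 2, 36)]

Write x_i = (sqrt(338) + m_i)/d_i with (m_0, d_0) = (0, 1). a_0 = floor(sqrt(338)) = 18, since 18^2 = 324 <= 338 < 361 = 19^2.
Iterate m_{i+1} = d_i*a_i - m_i, d_{i+1} = (338 - m_{i+1}^2)/d_i, a_{i+1} = floor((a_0 + m_{i+1})/d_{i+1}):
  m_1 = 1*18 - 0 = 18, d_1 = (338 - 18^2)/1 = 14/1 = 14, a_1 = floor((18 + 18)/14) = 2.
  m_2 = 14*2 - 18 = 10, d_2 = (338 - 10^2)/14 = 238/14 = 17, a_2 = floor((18 + 10)/17) = 1.
  m_3 = 17*1 - 10 = 7, d_3 = (338 - 7^2)/17 = 289/17 = 17, a_3 = floor((18 + 7)/17) = 1.
  m_4 = 17*1 - 7 = 10, d_4 = (338 - 10^2)/17 = 238/17 = 14, a_4 = floor((18 + 10)/14) = 2.
  m_5 = 14*2 - 10 = 18, d_5 = (338 - 18^2)/14 = 14/14 = 1, a_5 = floor((18 + 18)/1) = 36.
  m_6 = 1*36 - 18 = 18, d_6 = (338 - 18^2)/1 = 14/1 = 14: (m_6, d_6) = (m_1, d_1) = (18, 14), so from here the quotients repeat a_1, ..., a_5; the period length is 5.
Hence the expansion of sqrt(338) is a_0 = 18 followed by the repeating block 2, 1, 1, 2, 36 (period 5).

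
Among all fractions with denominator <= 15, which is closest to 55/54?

Expand x = 55/54 as a continued fraction with the Euclidean algorithm:
  55 = 1*54 + 1, so a_0 = 1.
  54 = 54*1 + 0, so a_1 = 54.
so x = [1; 54].
Convergents (p_i = a_i*p_{i-1} + p_{i-2}, q_i = a_i*q_{i-1} + q_{i-2} with p_{-2}=0, p_{-1}=1, q_{-2}=1, q_{-1}=0), until the denominator exceeds 15:
  i=0: a_0=1, p_0 = 1*1 + 0 = 1, q_0 = 1*0 + 1 = 1.
  i=1: a_1=54, p_1 = 54*1 + 1 = 55, q_1 = 54*1 + 0 = 54.
q_1 = 54 > 15, so the last convergent with denominator <= 15 is p_0/q_0 = 1/1.
The closest fraction with denominator <= 15 is either p_0/q_0 or the intermediate fraction (k*p_0 + p_{-1})/(k*q_0 + q_{-1}) with the largest k >= 1 whose denominator stays <= 15; these approach x as k grows, and every other convergent or intermediate fraction in range is farther away.
Largest k: floor((15 - q_{-1})/q_0) = floor((15 - 0)/1) = 15 (using the seeds p_{-1} = 1, q_{-1} = 0).
That gives (15*1 + 1)/(15*1 + 0) = 16/15.
Compare the errors: |x - 1/1| = |55*1 - 1*54|/(54*1) = 1/54, and |x - 16/15| = |55*15 - 16*54|/(54*15) = 39/810.
Cross-multiplying, 1*810 = 810 < 2106 = 39*54, so 1/54 is smaller: the convergent 1/1 is closer to x than 16/15.

1/1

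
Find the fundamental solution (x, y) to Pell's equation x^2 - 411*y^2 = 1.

First expand sqrt(411) as a continued fraction. With x_i = (sqrt(411) + m_i)/d_i and (m_0, d_0) = (0, 1): a_0 = floor(sqrt(411)) = 20, since 20^2 = 400 <= 411 < 441 = 21^2.
Iterate m_{i+1} = d_i*a_i - m_i, d_{i+1} = (411 - m_{i+1}^2)/d_i, a_{i+1} = floor((a_0 + m_{i+1})/d_{i+1}):
  m_1 = 1*20 - 0 = 20, d_1 = (411 - 20^2)/1 = 11/1 = 11, a_1 = floor((20 + 20)/11) = 3.
  m_2 = 11*3 - 20 = 13, d_2 = (411 - 13^2)/11 = 242/11 = 22, a_2 = floor((20 + 13)/22) = 1.
  m_3 = 22*1 - 13 = 9, d_3 = (411 - 9^2)/22 = 330/22 = 15, a_3 = floor((20 + 9)/15) = 1.
  m_4 = 15*1 - 9 = 6, d_4 = (411 - 6^2)/15 = 375/15 = 25, a_4 = floor((20 + 6)/25) = 1.
  m_5 = 25*1 - 6 = 19, d_5 = (411 - 19^2)/25 = 50/25 = 2, a_5 = floor((20 + 19)/2) = 19.
  m_6 = 2*19 - 19 = 19, d_6 = (411 - 19^2)/2 = 50/2 = 25, a_6 = floor((20 + 19)/25) = 1.
  m_7 = 25*1 - 19 = 6, d_7 = (411 - 6^2)/25 = 375/25 = 15, a_7 = floor((20 + 6)/15) = 1.
  m_8 = 15*1 - 6 = 9, d_8 = (411 - 9^2)/15 = 330/15 = 22, a_8 = floor((20 + 9)/22) = 1.
  m_9 = 22*1 - 9 = 13, d_9 = (411 - 13^2)/22 = 242/22 = 11, a_9 = floor((20 + 13)/11) = 3.
  m_10 = 11*3 - 13 = 20, d_10 = (411 - 20^2)/11 = 11/11 = 1, a_10 = floor((20 + 20)/1) = 40.
  m_11 = 1*40 - 20 = 20, d_11 = (411 - 20^2)/1 = 11/1 = 11: (m_11, d_11) = (m_1, d_1) = (20, 11), so from here the quotients repeat a_1, ..., a_10; the period length is 10.
So sqrt(411) = [20; (3, 1, 1, 1, 19, 1, 1, 1, 3, 40)] with period length k = 10.
k is even, so the fundamental solution of x^2 - 411y^2 = 1 is (p_{k-1}, q_{k-1}) = (p_9, q_9); compute convergents through index 9.
Convergents (p_i = a_i*p_{i-1} + p_{i-2}, q_i = a_i*q_{i-1} + q_{i-2} with p_{-2}=0, p_{-1}=1, q_{-2}=1, q_{-1}=0):
  i=0: a_0=20, p_0 = 20*1 + 0 = 20, q_0 = 20*0 + 1 = 1.
  i=1: a_1=3, p_1 = 3*20 + 1 = 61, q_1 = 3*1 + 0 = 3.
  i=2: a_2=1, p_2 = 1*61 + 20 = 81, q_2 = 1*3 + 1 = 4.
  i=3: a_3=1, p_3 = 1*81 + 61 = 142, q_3 = 1*4 + 3 = 7.
  i=4: a_4=1, p_4 = 1*142 + 81 = 223, q_4 = 1*7 + 4 = 11.
  i=5: a_5=19, p_5 = 19*223 + 142 = 4379, q_5 = 19*11 + 7 = 216.
  i=6: a_6=1, p_6 = 1*4379 + 223 = 4602, q_6 = 1*216 + 11 = 227.
  i=7: a_7=1, p_7 = 1*4602 + 4379 = 8981, q_7 = 1*227 + 216 = 443.
  i=8: a_8=1, p_8 = 1*8981 + 4602 = 13583, q_8 = 1*443 + 227 = 670.
  i=9: a_9=3, p_9 = 3*13583 + 8981 = 49730, q_9 = 3*670 + 443 = 2453.
Check: 49730^2 - 411*2453^2 = 2473072900 - 2473072899 = 1, so (x, y) = (49730, 2453) solves the equation, and by the theorem it is the least positive solution.

(x, y) = (49730, 2453)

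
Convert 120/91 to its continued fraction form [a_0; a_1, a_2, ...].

Run the Euclidean algorithm on 120 and 91; the successive quotients are the partial quotients a_0, a_1, ... (each step inverts the fractional part left over by the previous one):
  120 = 1*91 + 29, so a_0 = 1.
  91 = 3*29 + 4, so a_1 = 3.
  29 = 7*4 + 1, so a_2 = 7.
  4 = 4*1 + 0, so a_3 = 4.
The remainder reaches 0 after 4 divisions, so the expansion has 4 partial quotients, read off in order.

[1; 3, 7, 4]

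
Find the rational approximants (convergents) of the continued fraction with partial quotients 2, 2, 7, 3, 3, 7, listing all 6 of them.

2/1, 5/2, 37/15, 116/47, 385/156, 2811/1139

Using the convergent recurrence p_i = a_i*p_{i-1} + p_{i-2}, q_i = a_i*q_{i-1} + q_{i-2} with p_{-2}=0, p_{-1}=1, q_{-2}=1, q_{-1}=0:
  i=0: a_0=2, p_0 = 2*1 + 0 = 2, q_0 = 2*0 + 1 = 1.
  i=1: a_1=2, p_1 = 2*2 + 1 = 5, q_1 = 2*1 + 0 = 2.
  i=2: a_2=7, p_2 = 7*5 + 2 = 37, q_2 = 7*2 + 1 = 15.
  i=3: a_3=3, p_3 = 3*37 + 5 = 116, q_3 = 3*15 + 2 = 47.
  i=4: a_4=3, p_4 = 3*116 + 37 = 385, q_4 = 3*47 + 15 = 156.
  i=5: a_5=7, p_5 = 7*385 + 116 = 2811, q_5 = 7*156 + 47 = 1139.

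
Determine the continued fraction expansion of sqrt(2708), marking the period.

Write x_i = (sqrt(2708) + m_i)/d_i with (m_0, d_0) = (0, 1). a_0 = floor(sqrt(2708)) = 52, since 52^2 = 2704 <= 2708 < 2809 = 53^2.
Iterate m_{i+1} = d_i*a_i - m_i, d_{i+1} = (2708 - m_{i+1}^2)/d_i, a_{i+1} = floor((a_0 + m_{i+1})/d_{i+1}):
  m_1 = 1*52 - 0 = 52, d_1 = (2708 - 52^2)/1 = 4/1 = 4, a_1 = floor((52 + 52)/4) = 26.
  m_2 = 4*26 - 52 = 52, d_2 = (2708 - 52^2)/4 = 4/4 = 1, a_2 = floor((52 + 52)/1) = 104.
  m_3 = 1*104 - 52 = 52, d_3 = (2708 - 52^2)/1 = 4/1 = 4: (m_3, d_3) = (m_1, d_1) = (52, 4), so from here the quotients repeat a_1, a_2; the period length is 2.
Hence the expansion of sqrt(2708) is a_0 = 52 followed by the repeating block 26, 104 (period 2).

[52; (26, 104)]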